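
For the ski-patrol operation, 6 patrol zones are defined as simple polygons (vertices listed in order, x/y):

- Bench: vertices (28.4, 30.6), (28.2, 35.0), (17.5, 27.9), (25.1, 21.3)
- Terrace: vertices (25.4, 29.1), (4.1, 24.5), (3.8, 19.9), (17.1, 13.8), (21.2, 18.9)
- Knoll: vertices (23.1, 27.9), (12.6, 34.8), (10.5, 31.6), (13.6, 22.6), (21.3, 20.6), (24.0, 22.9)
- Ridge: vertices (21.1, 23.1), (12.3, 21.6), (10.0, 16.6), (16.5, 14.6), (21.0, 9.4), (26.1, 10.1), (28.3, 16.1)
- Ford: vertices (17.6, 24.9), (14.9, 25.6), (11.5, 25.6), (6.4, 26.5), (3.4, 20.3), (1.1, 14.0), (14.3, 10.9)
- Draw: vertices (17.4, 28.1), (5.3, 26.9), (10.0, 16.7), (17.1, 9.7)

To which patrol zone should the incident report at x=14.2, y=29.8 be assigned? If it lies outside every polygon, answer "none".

Knoll

Cast a ray rightward from (14.2, 29.8). For each polygon, the edges (by vertex number in listed order) whose endpoints lie on opposite sides of y = 29.8, where each meets that height, and whether that is right or left of the point:
Bench: 2–3 at x≈20.36 (right), 4–1 at x≈28.12 (right) → 2 crossings.
Terrace: no edge straddles that height → 0 crossings.
Knoll: 1–2 at x≈20.21 (right), 3–4 at x≈11.12 (left) → 1 crossing.
Ridge: no edge straddles that height → 0 crossings.
Ford: no edge straddles that height → 0 crossings.
Draw: no edge straddles that height → 0 crossings.
Only Knoll has an odd count, so the point is inside Knoll.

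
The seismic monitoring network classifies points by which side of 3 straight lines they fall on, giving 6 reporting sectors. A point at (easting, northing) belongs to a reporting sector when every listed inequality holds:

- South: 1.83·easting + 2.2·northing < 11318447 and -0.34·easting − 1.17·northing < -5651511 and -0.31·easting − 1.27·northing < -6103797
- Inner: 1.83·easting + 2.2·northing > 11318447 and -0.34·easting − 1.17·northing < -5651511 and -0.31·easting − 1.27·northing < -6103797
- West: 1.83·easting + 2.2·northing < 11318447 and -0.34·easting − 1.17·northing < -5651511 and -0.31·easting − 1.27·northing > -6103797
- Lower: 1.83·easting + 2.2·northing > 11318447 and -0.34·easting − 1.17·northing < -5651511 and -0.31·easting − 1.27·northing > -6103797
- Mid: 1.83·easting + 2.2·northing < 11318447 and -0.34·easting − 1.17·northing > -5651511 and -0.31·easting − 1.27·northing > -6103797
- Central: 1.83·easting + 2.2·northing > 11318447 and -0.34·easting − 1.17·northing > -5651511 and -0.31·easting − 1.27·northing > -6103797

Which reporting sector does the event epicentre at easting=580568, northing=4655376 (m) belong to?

Mid

1.83·580568 + 2.2·4655376 = 11304266.640, which is < 11318447
-0.34·580568 − 1.17·4655376 = -5644183.040, which is > -5651511
-0.31·580568 − 1.27·4655376 = -6092303.600, which is > -6103797
This sign pattern matches Mid.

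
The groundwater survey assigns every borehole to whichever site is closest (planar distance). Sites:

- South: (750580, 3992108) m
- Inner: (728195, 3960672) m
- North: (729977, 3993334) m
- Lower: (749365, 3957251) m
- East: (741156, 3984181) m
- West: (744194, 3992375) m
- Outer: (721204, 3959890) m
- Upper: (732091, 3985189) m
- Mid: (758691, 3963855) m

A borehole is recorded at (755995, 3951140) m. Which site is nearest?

Squared distances to each site:
South: 1707699249.000; Inner: 863699024.000; North: 2457269960.000; Lower: 81301221.000; East: 1311903602.000; West: 1839588826.000; Outer: 1286976181.000; Upper: 1730735617.000; Mid: 168939641.000.
Minimum at Lower.

Lower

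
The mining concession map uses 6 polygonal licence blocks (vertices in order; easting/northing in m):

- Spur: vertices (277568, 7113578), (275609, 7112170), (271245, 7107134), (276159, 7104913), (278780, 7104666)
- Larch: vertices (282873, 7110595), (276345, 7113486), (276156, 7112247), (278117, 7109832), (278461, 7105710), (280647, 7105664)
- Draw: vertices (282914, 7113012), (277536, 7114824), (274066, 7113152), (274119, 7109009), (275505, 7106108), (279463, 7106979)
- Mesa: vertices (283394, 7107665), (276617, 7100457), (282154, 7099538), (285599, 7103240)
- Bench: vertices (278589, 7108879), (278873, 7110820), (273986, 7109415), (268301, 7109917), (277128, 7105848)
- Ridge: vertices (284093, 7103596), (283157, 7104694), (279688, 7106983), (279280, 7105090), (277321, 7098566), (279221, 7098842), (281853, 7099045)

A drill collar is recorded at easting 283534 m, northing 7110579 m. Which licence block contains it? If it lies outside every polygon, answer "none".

Cast a ray rightward from (283534, 7110579). For each polygon, the edges (by vertex number in listed order) whose endpoints lie on opposite sides of northing = 7110579, where each meets that height, and whether that is right or left of the point:
Spur: 2–3 at easting≈274230.3 (left), 5–1 at easting≈277975.9 (left) → 0 crossings.
Larch: 3–4 at easting≈277510.4 (left), 6–1 at easting≈282865.8 (left) → 0 crossings.
Draw: 3–4 at easting≈274098.9 (left), 6–1 at easting≈281522.3 (left) → 0 crossings.
Mesa: no edge straddles that height → 0 crossings.
Bench: 1–2 at easting≈278837.7 (left), 2–3 at easting≈278034.7 (left) → 0 crossings.
Ridge: no edge straddles that height → 0 crossings.
All counts are even, so the point lies outside every listed polygon.

none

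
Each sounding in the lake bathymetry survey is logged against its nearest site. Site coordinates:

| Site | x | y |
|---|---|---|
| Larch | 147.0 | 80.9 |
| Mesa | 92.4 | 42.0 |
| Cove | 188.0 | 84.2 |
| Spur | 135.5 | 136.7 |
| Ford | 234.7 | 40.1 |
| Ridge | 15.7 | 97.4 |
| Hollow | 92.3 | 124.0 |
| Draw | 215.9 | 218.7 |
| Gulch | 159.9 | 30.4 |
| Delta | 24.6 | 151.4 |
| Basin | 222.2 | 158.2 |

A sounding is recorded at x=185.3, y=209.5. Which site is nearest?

Squared distances to each site:
Larch: 18004.850; Mesa: 36686.660; Cove: 15707.380; Spur: 7779.880; Ford: 31136.720; Ridge: 41330.570; Hollow: 15959.250; Draw: 1021.000; Gulch: 32721.970; Delta: 29200.100; Basin: 3993.300.
Minimum at Draw.

Draw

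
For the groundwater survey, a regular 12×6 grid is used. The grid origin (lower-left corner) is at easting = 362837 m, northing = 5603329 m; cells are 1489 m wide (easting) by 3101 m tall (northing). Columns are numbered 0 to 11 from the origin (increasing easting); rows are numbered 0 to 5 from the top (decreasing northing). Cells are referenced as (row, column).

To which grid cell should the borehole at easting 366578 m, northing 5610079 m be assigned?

(3, 2)

Column index: ⌊(366578 − 362837) / 1489⌋ = ⌊2.512⌋ = 2
Row offset from origin: ⌊(5610079 − 5603329) / 3101⌋ = ⌊2.177⌋ = 2 → row 3 (counted from top)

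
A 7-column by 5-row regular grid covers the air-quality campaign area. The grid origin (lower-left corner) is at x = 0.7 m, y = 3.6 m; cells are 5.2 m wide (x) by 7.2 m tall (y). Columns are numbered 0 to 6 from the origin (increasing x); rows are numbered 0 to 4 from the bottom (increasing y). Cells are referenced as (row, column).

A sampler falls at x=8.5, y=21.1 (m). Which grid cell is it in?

Column index: ⌊(8.5 − 0.7) / 5.2⌋ = ⌊1.500⌋ = 1
Row offset from origin: ⌊(21.1 − 3.6) / 7.2⌋ = ⌊2.431⌋ = 2 → row 2

(2, 1)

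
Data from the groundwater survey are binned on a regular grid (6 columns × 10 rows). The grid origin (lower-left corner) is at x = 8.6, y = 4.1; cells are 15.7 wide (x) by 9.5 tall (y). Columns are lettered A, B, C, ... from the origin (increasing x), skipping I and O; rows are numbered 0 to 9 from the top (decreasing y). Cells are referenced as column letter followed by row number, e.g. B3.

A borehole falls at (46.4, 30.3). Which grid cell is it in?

C7

Column index: ⌊(46.4 − 8.6) / 15.7⌋ = ⌊2.408⌋ = 2 → column C
Row offset from origin: ⌊(30.3 − 4.1) / 9.5⌋ = ⌊2.758⌋ = 2 → row 7 (counted from top)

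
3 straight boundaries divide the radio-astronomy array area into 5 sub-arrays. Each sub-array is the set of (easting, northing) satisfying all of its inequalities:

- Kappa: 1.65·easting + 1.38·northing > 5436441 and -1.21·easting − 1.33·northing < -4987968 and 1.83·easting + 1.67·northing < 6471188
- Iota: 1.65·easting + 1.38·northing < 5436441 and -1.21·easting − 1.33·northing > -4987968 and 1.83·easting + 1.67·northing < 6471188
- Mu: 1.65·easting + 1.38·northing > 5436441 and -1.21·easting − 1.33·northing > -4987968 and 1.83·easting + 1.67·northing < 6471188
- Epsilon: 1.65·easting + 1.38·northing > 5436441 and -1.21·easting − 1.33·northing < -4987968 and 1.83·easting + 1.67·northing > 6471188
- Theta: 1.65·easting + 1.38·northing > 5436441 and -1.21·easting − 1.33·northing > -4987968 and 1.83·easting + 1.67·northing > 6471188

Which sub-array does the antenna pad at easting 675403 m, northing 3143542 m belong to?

Epsilon

1.65·675403 + 1.38·3143542 = 5452502.910, which is > 5436441
-1.21·675403 − 1.33·3143542 = -4998148.490, which is < -4987968
1.83·675403 + 1.67·3143542 = 6485702.630, which is > 6471188
This sign pattern matches Epsilon.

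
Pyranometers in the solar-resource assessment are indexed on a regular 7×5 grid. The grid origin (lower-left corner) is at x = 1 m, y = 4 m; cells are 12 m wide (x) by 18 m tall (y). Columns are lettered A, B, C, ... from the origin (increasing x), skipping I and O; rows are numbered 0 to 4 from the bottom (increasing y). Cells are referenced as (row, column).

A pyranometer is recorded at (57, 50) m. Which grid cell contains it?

(2, E)

Column index: ⌊(57 − 1) / 12⌋ = ⌊4.667⌋ = 4 → column E
Row offset from origin: ⌊(50 − 4) / 18⌋ = ⌊2.556⌋ = 2 → row 2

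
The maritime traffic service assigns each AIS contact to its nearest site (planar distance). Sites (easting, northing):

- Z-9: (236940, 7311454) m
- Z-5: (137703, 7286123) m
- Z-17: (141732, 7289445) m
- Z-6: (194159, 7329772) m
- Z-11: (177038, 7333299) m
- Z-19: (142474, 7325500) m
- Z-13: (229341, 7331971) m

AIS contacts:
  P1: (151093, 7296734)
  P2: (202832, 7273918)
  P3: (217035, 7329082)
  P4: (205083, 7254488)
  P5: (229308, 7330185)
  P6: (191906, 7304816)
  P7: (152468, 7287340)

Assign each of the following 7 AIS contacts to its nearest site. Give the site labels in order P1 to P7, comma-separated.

P1 → Z-17 (d²=140757842.00)
P2 → Z-9 (d²=2572306960.00)
P3 → Z-13 (d²=159783957.00)
P4 → Z-9 (d²=4259993605.00)
P5 → Z-13 (d²=3190885.00)
P6 → Z-6 (d²=627877945.00)
P7 → Z-17 (d²=119692721.00)

Z-17, Z-9, Z-13, Z-9, Z-13, Z-6, Z-17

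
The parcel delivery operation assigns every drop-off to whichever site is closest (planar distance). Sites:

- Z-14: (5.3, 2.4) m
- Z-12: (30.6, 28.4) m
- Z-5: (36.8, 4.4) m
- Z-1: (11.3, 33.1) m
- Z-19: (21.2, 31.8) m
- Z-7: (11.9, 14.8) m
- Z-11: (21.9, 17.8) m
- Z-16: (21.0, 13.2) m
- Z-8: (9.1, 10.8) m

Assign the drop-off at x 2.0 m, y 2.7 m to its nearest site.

Z-14

Squared distances to each site:
Z-14: 10.980; Z-12: 1478.450; Z-5: 1213.930; Z-1: 1010.650; Z-19: 1215.450; Z-7: 244.420; Z-11: 624.020; Z-16: 471.250; Z-8: 116.020.
Minimum at Z-14.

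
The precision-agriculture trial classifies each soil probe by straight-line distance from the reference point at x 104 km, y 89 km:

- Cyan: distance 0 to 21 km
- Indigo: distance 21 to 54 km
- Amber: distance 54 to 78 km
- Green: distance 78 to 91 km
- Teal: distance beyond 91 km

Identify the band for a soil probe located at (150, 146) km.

Amber

Distance = √((150−104)² + (146−89)²) = √(2116.000 + 3249.000) = 73.246 km.
54 ≤ 73.246 < 78 → Amber.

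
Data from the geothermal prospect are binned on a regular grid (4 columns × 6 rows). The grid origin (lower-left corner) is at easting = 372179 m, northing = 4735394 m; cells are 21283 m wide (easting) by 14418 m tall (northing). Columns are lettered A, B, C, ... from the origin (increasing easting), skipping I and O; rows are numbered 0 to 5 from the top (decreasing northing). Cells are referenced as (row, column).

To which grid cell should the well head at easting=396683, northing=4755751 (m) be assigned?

Column index: ⌊(396683 − 372179) / 21283⌋ = ⌊1.151⌋ = 1 → column B
Row offset from origin: ⌊(4755751 − 4735394) / 14418⌋ = ⌊1.412⌋ = 1 → row 4 (counted from top)

(4, B)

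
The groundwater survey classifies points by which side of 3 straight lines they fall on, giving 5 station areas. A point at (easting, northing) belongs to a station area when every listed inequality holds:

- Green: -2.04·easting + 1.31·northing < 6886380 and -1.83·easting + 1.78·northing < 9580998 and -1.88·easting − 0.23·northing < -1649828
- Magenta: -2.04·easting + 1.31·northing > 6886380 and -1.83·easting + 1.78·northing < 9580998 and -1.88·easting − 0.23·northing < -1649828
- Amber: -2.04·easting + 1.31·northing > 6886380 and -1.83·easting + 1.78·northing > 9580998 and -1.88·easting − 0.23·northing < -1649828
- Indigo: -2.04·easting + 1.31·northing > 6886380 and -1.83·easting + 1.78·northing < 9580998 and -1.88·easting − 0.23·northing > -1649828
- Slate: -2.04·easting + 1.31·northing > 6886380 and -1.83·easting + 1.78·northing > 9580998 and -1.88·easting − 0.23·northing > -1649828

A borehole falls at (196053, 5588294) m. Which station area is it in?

-2.04·196053 + 1.31·5588294 = 6920717.020, which is > 6886380
-1.83·196053 + 1.78·5588294 = 9588386.330, which is > 9580998
-1.88·196053 − 0.23·5588294 = -1653887.260, which is < -1649828
This sign pattern matches Amber.

Amber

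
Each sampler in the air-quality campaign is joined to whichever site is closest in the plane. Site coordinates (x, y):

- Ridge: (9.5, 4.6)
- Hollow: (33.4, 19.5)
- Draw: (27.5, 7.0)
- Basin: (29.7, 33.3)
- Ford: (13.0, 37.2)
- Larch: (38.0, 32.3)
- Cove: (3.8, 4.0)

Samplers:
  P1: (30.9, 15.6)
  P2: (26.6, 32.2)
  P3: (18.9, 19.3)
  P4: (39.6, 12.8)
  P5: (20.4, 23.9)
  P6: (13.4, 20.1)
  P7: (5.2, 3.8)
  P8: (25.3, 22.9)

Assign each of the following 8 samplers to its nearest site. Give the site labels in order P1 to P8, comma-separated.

P1 → Hollow (d²=21.46)
P2 → Basin (d²=10.82)
P3 → Hollow (d²=210.29)
P4 → Hollow (d²=83.33)
P5 → Basin (d²=174.85)
P6 → Ridge (d²=255.46)
P7 → Cove (d²=2.00)
P8 → Hollow (d²=77.17)

Hollow, Basin, Hollow, Hollow, Basin, Ridge, Cove, Hollow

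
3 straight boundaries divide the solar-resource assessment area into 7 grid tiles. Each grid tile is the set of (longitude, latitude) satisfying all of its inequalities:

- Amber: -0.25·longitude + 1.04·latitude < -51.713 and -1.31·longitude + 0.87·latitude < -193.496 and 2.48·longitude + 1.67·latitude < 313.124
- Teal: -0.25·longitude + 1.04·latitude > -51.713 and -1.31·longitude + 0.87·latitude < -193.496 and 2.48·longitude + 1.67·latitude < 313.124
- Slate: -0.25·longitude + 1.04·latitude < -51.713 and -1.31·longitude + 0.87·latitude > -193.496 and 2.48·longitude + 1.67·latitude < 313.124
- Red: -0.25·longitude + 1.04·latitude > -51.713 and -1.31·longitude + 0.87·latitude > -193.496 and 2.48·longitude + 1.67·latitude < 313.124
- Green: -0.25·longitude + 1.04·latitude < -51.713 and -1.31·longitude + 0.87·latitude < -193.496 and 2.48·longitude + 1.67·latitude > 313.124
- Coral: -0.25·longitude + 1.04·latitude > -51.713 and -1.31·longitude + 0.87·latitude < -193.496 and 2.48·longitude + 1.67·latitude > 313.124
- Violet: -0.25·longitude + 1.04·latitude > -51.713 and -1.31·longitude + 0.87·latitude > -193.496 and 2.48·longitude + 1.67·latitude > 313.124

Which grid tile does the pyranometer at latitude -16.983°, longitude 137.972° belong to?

Green

-0.25·137.972 + 1.04·-16.983 = -52.155, which is < -51.713
-1.31·137.972 + 0.87·-16.983 = -195.519, which is < -193.496
2.48·137.972 + 1.67·-16.983 = 313.809, which is > 313.124
This sign pattern matches Green.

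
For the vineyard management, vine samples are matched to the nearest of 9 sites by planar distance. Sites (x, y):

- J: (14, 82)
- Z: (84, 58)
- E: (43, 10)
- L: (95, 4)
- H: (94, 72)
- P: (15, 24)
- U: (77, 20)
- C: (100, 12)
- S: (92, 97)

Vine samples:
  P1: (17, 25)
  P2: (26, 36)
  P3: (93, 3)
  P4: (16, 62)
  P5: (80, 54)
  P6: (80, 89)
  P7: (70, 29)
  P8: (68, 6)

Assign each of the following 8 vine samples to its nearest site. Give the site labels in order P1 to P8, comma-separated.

P, P, L, J, Z, S, U, U

P1 → P (d²=5.00)
P2 → P (d²=265.00)
P3 → L (d²=5.00)
P4 → J (d²=404.00)
P5 → Z (d²=32.00)
P6 → S (d²=208.00)
P7 → U (d²=130.00)
P8 → U (d²=277.00)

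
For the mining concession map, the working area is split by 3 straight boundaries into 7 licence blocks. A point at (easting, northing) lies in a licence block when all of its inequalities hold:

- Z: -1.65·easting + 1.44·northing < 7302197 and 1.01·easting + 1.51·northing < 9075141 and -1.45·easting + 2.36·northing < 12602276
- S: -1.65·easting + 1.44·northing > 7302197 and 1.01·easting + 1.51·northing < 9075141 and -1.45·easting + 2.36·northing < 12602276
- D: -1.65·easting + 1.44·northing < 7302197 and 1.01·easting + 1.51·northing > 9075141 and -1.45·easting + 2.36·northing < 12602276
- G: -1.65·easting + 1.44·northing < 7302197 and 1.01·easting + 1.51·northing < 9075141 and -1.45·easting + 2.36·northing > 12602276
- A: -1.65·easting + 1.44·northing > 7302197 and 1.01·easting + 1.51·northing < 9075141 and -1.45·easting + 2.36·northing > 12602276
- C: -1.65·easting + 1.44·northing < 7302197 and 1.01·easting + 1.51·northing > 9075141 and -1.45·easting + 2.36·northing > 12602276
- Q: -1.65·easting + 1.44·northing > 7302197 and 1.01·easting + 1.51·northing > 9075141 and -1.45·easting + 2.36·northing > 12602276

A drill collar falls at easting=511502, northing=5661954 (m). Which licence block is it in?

-1.65·511502 + 1.44·5661954 = 7309235.460, which is > 7302197
1.01·511502 + 1.51·5661954 = 9066167.560, which is < 9075141
-1.45·511502 + 2.36·5661954 = 12620533.540, which is > 12602276
This sign pattern matches A.

A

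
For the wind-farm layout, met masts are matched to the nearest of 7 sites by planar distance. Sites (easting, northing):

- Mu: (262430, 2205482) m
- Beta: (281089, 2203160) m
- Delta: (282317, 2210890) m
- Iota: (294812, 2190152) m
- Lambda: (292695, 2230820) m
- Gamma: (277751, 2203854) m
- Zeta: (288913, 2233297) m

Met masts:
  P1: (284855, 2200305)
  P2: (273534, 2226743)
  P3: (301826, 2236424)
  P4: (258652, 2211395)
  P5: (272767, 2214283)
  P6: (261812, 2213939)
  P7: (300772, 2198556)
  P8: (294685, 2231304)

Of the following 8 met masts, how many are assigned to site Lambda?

P1 → Beta
P2 → Zeta
P3 → Lambda
P4 → Mu
P5 → Delta
P6 → Mu
P7 → Iota
P8 → Lambda
2 of the 8 go to Lambda.

2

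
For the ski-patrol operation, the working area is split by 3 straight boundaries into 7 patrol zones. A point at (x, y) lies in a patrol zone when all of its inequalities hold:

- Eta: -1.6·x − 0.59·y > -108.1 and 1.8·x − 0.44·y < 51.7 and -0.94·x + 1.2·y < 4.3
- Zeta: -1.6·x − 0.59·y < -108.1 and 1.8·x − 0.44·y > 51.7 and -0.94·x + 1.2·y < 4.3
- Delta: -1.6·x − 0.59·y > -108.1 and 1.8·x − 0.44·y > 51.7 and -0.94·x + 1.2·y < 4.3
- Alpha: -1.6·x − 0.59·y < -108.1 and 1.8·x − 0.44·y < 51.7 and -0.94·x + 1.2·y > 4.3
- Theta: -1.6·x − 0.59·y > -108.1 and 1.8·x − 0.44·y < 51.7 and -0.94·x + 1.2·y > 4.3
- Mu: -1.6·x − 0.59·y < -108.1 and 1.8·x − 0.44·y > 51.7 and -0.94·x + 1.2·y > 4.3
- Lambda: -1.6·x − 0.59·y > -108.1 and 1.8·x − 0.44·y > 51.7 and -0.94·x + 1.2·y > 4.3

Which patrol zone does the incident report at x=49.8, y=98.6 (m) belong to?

Alpha

-1.6·49.8 − 0.59·98.6 = -137.854, which is < -108.1
1.8·49.8 − 0.44·98.6 = 46.256, which is < 51.7
-0.94·49.8 + 1.2·98.6 = 71.508, which is > 4.3
This sign pattern matches Alpha.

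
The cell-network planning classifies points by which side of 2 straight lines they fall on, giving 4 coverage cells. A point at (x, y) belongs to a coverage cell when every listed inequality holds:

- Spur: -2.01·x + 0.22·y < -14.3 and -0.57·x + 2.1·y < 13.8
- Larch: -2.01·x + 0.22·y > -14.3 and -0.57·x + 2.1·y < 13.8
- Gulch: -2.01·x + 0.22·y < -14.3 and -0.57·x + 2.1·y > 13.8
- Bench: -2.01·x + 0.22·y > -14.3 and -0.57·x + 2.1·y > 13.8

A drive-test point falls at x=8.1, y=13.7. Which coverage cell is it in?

-2.01·8.1 + 0.22·13.7 = -13.267, which is > -14.3
-0.57·8.1 + 2.1·13.7 = 24.153, which is > 13.8
This sign pattern matches Bench.

Bench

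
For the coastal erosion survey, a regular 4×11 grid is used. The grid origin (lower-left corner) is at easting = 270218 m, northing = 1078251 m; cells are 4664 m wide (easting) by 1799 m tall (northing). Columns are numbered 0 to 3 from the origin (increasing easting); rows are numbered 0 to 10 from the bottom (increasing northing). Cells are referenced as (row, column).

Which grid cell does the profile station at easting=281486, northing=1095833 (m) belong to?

Column index: ⌊(281486 − 270218) / 4664⌋ = ⌊2.416⌋ = 2
Row offset from origin: ⌊(1095833 − 1078251) / 1799⌋ = ⌊9.773⌋ = 9 → row 9

(9, 2)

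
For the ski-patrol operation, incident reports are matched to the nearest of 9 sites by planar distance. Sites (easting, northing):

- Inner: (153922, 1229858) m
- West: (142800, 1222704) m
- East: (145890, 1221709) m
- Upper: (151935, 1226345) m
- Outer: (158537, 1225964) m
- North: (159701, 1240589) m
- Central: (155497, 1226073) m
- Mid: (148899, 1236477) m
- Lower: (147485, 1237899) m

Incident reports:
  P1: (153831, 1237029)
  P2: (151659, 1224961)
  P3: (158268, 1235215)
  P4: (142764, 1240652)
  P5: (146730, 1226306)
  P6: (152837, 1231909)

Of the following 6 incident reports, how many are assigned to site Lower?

P1 → Mid
P2 → Upper
P3 → North
P4 → Lower
P5 → East
P6 → Inner
1 of the 6 goes to Lower.

1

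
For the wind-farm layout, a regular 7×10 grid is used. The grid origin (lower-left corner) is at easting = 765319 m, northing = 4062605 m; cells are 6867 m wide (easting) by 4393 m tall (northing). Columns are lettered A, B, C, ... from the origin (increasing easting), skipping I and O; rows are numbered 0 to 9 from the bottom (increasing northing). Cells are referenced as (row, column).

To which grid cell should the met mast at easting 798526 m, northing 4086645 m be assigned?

Column index: ⌊(798526 − 765319) / 6867⌋ = ⌊4.836⌋ = 4 → column E
Row offset from origin: ⌊(4086645 − 4062605) / 4393⌋ = ⌊5.472⌋ = 5 → row 5

(5, E)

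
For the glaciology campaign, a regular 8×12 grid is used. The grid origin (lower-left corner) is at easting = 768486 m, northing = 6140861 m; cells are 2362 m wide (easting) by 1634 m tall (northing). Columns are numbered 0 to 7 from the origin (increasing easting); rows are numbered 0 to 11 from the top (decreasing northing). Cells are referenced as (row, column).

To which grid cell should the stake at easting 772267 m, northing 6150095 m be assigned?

(6, 1)

Column index: ⌊(772267 − 768486) / 2362⌋ = ⌊1.601⌋ = 1
Row offset from origin: ⌊(6150095 − 6140861) / 1634⌋ = ⌊5.651⌋ = 5 → row 6 (counted from top)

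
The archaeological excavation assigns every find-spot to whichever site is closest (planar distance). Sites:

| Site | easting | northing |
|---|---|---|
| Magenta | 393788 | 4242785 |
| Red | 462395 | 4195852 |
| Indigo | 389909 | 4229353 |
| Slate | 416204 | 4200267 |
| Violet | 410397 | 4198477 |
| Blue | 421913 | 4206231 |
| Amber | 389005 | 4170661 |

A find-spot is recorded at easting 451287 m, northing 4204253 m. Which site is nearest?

Red

Squared distances to each site:
Magenta: 4790850025.000; Red: 193964465.000; Indigo: 4397268884.000; Slate: 1246705085.000; Violet: 1705354276.000; Blue: 866744360.000; Amber: 5007469988.000.
Minimum at Red.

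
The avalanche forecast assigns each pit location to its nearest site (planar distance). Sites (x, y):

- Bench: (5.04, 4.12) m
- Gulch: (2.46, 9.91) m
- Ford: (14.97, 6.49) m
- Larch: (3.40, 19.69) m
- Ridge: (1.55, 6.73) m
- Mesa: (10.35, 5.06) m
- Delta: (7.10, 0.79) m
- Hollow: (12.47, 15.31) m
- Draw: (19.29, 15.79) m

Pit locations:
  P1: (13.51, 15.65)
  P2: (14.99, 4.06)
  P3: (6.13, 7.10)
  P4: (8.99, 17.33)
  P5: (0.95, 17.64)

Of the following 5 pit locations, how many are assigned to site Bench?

1

P1 → Hollow
P2 → Ford
P3 → Bench
P4 → Hollow
P5 → Larch
1 of the 5 goes to Bench.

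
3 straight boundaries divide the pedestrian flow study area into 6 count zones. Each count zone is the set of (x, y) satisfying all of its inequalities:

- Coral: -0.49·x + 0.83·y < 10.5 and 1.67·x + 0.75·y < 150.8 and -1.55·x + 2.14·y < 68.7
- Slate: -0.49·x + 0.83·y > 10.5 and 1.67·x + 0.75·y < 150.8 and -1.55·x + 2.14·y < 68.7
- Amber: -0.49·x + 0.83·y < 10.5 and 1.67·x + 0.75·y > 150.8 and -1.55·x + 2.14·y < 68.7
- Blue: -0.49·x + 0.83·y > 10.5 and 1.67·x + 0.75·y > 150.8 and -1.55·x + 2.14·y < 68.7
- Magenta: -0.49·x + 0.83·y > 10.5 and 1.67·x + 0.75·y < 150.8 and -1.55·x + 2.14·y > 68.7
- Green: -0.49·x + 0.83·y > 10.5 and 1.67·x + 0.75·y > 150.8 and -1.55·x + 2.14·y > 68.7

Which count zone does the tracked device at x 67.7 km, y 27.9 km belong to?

Coral

-0.49·67.7 + 0.83·27.9 = -10.016, which is < 10.5
1.67·67.7 + 0.75·27.9 = 133.984, which is < 150.8
-1.55·67.7 + 2.14·27.9 = -45.229, which is < 68.7
This sign pattern matches Coral.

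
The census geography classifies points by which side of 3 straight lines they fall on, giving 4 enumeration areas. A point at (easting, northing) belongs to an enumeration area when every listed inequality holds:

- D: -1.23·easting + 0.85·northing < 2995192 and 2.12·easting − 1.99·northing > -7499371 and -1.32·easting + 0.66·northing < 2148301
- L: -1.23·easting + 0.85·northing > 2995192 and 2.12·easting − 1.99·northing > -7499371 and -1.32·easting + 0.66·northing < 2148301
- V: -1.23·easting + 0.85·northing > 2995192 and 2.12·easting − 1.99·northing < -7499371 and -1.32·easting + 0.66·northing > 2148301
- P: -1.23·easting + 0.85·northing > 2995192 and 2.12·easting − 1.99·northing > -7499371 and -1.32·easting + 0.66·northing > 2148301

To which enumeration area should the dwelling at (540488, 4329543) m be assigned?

-1.23·540488 + 0.85·4329543 = 3015311.310, which is > 2995192
2.12·540488 − 1.99·4329543 = -7469956.010, which is > -7499371
-1.32·540488 + 0.66·4329543 = 2144054.220, which is < 2148301
This sign pattern matches L.

L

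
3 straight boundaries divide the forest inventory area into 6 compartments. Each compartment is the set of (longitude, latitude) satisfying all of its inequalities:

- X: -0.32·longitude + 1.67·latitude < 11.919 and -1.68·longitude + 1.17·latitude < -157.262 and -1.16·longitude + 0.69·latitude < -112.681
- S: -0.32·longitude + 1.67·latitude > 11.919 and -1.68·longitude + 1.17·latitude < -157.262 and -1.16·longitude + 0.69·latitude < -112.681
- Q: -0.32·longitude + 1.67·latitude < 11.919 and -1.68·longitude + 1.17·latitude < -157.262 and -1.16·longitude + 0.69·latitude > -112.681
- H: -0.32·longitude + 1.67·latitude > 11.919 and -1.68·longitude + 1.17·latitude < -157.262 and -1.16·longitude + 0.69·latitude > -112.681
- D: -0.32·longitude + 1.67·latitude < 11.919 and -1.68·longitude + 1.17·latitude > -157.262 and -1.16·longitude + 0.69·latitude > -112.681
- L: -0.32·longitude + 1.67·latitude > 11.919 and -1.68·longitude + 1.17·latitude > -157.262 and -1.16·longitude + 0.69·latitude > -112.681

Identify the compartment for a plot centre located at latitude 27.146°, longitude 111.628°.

-0.32·111.628 + 1.67·27.146 = 9.613, which is < 11.919
-1.68·111.628 + 1.17·27.146 = -155.774, which is > -157.262
-1.16·111.628 + 0.69·27.146 = -110.758, which is > -112.681
This sign pattern matches D.

D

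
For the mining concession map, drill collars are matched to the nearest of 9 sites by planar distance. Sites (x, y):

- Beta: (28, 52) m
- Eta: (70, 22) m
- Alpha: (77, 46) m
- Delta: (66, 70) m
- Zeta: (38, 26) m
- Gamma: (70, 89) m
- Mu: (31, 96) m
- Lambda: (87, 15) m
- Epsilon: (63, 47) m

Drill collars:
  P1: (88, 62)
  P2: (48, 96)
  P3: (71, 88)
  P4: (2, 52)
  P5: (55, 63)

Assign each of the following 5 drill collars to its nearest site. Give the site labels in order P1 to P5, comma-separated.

Alpha, Mu, Gamma, Beta, Delta

P1 → Alpha (d²=377.00)
P2 → Mu (d²=289.00)
P3 → Gamma (d²=2.00)
P4 → Beta (d²=676.00)
P5 → Delta (d²=170.00)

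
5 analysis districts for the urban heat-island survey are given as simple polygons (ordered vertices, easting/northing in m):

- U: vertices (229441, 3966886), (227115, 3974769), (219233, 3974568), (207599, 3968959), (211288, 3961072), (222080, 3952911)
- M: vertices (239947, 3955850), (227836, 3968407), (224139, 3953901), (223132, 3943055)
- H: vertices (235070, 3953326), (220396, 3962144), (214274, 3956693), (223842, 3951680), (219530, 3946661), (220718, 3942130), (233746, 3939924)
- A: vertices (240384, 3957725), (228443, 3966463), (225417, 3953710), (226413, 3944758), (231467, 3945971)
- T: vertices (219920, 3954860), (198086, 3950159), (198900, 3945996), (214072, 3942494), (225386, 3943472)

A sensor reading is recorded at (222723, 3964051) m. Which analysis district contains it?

U

Cast a ray rightward from (222723, 3964051). For each polygon, the edges (by vertex number in listed order) whose endpoints lie on opposite sides of northing = 3964051, where each meets that height, and whether that is right or left of the point:
U: 4–5 at easting≈209894.6 (left), 6–1 at easting≈227947.7 (right) → 1 crossing.
M: 1–2 at easting≈232037.3 (right), 2–3 at easting≈226725.8 (right) → 2 crossings.
H: no edge straddles that height → 0 crossings.
A: 1–2 at easting≈231739.1 (right), 2–3 at easting≈227870.7 (right) → 2 crossings.
T: no edge straddles that height → 0 crossings.
Only U has an odd count, so the point is inside U.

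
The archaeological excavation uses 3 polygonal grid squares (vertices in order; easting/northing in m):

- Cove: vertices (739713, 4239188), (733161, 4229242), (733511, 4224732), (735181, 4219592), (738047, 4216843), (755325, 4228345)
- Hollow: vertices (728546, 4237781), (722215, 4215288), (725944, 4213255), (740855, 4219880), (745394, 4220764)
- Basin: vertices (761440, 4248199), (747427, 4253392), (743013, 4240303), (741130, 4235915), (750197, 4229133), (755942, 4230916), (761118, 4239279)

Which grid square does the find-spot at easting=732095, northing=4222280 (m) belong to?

Hollow

Cast a ray rightward from (732095, 4222280). For each polygon, the edges (by vertex number in listed order) whose endpoints lie on opposite sides of northing = 4222280, where each meets that height, and whether that is right or left of the point:
Cove: 3–4 at easting≈734307.7 (right), 5–6 at easting≈746214.3 (right) → 2 crossings.
Hollow: 1–2 at easting≈724183.0 (left), 5–1 at easting≈743893.1 (right) → 1 crossing.
Basin: no edge straddles that height → 0 crossings.
Only Hollow has an odd count, so the point is inside Hollow.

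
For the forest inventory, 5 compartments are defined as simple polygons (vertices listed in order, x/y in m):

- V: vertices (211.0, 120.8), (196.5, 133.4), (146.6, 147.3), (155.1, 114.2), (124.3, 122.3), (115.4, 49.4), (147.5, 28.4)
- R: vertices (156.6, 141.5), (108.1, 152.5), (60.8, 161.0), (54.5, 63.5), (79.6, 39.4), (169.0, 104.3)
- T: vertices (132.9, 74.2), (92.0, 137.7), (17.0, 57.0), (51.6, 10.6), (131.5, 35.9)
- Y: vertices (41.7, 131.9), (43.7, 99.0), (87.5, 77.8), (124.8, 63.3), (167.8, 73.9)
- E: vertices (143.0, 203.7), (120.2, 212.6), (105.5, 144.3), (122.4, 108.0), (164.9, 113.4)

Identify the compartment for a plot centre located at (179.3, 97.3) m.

V

Cast a ray rightward from (179.3, 97.3). For each polygon, the edges (by vertex number in listed order) whose endpoints lie on opposite sides of y = 97.3, where each meets that height, and whether that is right or left of the point:
V: 5–6 at x≈121.25 (left), 7–1 at x≈194.85 (right) → 1 crossing.
R: 3–4 at x≈56.68 (left), 5–6 at x≈159.36 (left) → 0 crossings.
T: 1–2 at x≈118.02 (left), 2–3 at x≈54.45 (left) → 0 crossings.
Y: 2–3 at x≈47.21 (left), 5–1 at x≈116.93 (left) → 0 crossings.
E: no edge straddles that height → 0 crossings.
Only V has an odd count, so the point is inside V.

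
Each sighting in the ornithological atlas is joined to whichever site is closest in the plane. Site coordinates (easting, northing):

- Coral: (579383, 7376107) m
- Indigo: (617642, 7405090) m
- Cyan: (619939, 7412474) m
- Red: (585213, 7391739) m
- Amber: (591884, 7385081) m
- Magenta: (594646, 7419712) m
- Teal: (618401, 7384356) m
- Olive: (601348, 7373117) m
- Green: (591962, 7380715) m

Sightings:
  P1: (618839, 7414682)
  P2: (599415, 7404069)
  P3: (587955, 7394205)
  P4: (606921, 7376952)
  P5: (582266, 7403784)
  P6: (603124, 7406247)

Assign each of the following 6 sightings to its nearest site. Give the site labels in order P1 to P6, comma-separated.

Cyan, Magenta, Red, Olive, Red, Indigo

P1 → Cyan (d²=6085264.00)
P2 → Magenta (d²=267446810.00)
P3 → Red (d²=13599720.00)
P4 → Olive (d²=45765554.00)
P5 → Red (d²=153766834.00)
P6 → Indigo (d²=212110973.00)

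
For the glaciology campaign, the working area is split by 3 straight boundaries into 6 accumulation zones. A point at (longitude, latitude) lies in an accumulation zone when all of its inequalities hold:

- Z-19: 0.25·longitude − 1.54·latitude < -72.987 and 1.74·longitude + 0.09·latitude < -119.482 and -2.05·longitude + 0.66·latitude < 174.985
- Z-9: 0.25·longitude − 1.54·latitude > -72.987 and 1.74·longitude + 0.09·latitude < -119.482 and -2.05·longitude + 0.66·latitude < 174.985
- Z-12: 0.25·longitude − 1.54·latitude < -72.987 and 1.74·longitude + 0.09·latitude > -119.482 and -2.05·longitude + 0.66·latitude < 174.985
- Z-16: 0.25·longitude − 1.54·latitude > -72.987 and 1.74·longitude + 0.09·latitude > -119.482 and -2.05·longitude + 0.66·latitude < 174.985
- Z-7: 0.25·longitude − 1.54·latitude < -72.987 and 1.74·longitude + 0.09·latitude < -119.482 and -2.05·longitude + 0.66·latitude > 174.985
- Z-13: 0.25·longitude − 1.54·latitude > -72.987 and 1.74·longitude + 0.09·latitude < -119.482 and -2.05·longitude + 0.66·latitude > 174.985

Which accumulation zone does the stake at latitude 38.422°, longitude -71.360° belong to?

Z-19

0.25·-71.360 − 1.54·38.422 = -77.010, which is < -72.987
1.74·-71.360 + 0.09·38.422 = -120.708, which is < -119.482
-2.05·-71.360 + 0.66·38.422 = 171.647, which is < 174.985
This sign pattern matches Z-19.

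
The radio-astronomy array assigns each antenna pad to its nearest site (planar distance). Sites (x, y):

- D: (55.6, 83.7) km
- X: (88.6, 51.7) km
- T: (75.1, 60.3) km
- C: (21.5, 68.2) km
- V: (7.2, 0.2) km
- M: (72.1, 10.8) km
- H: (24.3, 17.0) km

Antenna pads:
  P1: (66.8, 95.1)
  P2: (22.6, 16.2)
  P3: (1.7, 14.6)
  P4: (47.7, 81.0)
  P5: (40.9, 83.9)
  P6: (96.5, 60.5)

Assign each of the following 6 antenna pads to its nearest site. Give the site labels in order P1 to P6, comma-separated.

P1 → D (d²=255.40)
P2 → H (d²=3.53)
P3 → V (d²=237.61)
P4 → D (d²=69.70)
P5 → D (d²=216.13)
P6 → X (d²=139.85)

D, H, V, D, D, X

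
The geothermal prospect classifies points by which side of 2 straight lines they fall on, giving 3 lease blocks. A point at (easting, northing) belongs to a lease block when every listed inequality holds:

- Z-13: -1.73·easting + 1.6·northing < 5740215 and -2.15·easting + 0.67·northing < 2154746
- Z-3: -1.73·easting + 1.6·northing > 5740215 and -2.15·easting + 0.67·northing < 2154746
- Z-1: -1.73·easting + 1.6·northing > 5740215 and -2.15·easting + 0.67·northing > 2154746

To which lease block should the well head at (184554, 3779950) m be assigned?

Z-13

-1.73·184554 + 1.6·3779950 = 5728641.580, which is < 5740215
-2.15·184554 + 0.67·3779950 = 2135775.400, which is < 2154746
This sign pattern matches Z-13.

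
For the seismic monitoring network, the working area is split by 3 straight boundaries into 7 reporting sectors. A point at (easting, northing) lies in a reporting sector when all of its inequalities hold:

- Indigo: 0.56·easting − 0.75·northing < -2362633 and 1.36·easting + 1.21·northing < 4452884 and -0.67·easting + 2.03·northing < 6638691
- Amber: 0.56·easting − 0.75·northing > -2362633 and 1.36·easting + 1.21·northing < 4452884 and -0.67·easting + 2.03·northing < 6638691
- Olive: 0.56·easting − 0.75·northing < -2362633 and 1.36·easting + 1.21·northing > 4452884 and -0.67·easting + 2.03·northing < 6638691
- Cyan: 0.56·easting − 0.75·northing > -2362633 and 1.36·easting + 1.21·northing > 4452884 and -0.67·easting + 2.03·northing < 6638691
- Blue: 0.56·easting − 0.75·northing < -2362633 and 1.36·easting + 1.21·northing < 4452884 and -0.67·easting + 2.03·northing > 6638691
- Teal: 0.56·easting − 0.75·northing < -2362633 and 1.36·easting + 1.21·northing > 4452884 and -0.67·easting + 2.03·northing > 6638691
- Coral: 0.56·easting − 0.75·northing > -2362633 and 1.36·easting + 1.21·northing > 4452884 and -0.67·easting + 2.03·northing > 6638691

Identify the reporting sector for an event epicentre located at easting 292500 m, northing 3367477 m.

Coral

0.56·292500 − 0.75·3367477 = -2361807.750, which is > -2362633
1.36·292500 + 1.21·3367477 = 4472447.170, which is > 4452884
-0.67·292500 + 2.03·3367477 = 6640003.310, which is > 6638691
This sign pattern matches Coral.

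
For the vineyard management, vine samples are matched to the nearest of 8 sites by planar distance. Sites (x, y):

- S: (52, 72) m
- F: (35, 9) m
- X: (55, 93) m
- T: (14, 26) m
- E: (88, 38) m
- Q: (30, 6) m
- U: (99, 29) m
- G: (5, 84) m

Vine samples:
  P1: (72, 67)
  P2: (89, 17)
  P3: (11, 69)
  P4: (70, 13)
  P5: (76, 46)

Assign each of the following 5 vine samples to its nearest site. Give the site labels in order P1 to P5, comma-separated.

P1 → S (d²=425.00)
P2 → U (d²=244.00)
P3 → G (d²=261.00)
P4 → E (d²=949.00)
P5 → E (d²=208.00)

S, U, G, E, E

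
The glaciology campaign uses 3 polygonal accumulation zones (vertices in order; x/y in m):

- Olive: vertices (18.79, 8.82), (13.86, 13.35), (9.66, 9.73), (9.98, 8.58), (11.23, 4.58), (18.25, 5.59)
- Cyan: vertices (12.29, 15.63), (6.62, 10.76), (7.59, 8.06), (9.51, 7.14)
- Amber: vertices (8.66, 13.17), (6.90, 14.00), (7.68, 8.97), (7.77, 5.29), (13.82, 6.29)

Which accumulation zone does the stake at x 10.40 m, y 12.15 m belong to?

Cyan

Cast a ray rightward from (10.40, 12.15). For each polygon, the edges (by vertex number in listed order) whose endpoints lie on opposite sides of y = 12.15, where each meets that height, and whether that is right or left of the point:
Olive: 1–2 at x≈15.166 (right), 2–3 at x≈12.468 (right) → 2 crossings.
Cyan: 1–2 at x≈8.238 (left), 4–1 at x≈11.150 (right) → 1 crossing.
Amber: 2–3 at x≈7.187 (left), 5–1 at x≈9.425 (left) → 0 crossings.
Only Cyan has an odd count, so the point is inside Cyan.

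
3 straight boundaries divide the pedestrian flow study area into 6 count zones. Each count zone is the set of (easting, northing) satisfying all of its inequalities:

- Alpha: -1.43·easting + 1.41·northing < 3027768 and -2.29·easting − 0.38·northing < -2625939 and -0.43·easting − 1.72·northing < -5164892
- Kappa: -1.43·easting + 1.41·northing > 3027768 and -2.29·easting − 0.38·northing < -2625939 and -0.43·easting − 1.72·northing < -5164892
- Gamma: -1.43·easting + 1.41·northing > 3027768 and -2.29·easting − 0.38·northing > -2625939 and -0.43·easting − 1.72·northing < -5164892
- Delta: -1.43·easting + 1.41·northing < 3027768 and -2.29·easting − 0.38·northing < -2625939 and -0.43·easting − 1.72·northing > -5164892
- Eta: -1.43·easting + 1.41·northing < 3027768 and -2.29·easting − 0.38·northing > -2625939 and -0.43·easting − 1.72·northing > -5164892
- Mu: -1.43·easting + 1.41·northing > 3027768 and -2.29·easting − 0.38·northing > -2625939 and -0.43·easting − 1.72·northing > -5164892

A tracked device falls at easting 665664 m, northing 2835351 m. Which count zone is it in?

Mu

-1.43·665664 + 1.41·2835351 = 3045945.390, which is > 3027768
-2.29·665664 − 0.38·2835351 = -2601803.940, which is > -2625939
-0.43·665664 − 1.72·2835351 = -5163039.240, which is > -5164892
This sign pattern matches Mu.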